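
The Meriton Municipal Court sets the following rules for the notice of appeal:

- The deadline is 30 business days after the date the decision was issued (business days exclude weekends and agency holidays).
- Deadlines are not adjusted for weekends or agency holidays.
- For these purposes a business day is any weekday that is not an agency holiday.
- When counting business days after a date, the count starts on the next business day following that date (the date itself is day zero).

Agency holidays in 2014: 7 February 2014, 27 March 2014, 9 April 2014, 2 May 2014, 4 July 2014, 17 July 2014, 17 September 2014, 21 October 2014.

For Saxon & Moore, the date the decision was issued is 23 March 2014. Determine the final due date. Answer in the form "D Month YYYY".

Counting 30 business days after 23 March 2014 (skipping weekends and listed holidays) reaches 7 May 2014.
No adjustment is made for weekends or holidays, so 7 May 2014 stands.
Deadline: 7 May 2014.

7 May 2014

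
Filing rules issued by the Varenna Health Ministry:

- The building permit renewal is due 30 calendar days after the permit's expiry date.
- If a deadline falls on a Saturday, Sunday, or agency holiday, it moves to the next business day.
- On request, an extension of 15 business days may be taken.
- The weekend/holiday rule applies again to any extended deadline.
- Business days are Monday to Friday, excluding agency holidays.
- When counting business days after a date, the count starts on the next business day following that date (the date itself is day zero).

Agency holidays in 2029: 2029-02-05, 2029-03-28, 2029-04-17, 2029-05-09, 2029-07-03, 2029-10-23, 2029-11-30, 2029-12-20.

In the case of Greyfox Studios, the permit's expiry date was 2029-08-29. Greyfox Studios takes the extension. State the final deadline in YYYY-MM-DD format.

2029-10-19

Adding 30 calendar days to 2029-08-29 gives 2029-09-28.
2029-09-28 is a Friday and not a listed holiday, so it stands.
The 15-business-day extension runs from 2029-09-28 to 2029-10-19.
2029-10-19 (Friday) is already a business day.
Deadline: 2029-10-19.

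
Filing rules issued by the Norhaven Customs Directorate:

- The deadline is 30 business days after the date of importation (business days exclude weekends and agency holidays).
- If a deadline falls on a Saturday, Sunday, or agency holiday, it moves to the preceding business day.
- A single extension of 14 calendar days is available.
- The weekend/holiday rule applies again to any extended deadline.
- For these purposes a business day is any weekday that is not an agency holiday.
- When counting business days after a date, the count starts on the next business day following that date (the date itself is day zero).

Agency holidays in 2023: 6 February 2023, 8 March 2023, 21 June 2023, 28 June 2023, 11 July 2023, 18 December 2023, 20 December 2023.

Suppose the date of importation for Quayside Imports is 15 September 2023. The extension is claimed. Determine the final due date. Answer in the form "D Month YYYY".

Starting the day after 15 September 2023 and counting 30 business days lands on 27 October 2023.
Since 27 October 2023 is a Friday and not a holiday, the date is unchanged.
The 14-calendar-day extension moves the deadline from 27 October 2023 to 10 November 2023.
10 November 2023 (Friday) is already a business day.
The final due date is 10 November 2023.

10 November 2023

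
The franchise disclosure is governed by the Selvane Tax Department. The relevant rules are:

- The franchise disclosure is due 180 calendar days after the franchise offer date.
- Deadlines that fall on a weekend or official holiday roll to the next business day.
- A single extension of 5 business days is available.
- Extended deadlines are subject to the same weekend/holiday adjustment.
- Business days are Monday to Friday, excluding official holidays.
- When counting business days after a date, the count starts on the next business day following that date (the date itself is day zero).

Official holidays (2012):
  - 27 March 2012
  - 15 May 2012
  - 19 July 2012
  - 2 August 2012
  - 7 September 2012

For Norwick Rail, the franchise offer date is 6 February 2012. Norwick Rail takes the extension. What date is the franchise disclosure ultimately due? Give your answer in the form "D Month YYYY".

13 August 2012

Adding 180 calendar days to 6 February 2012 gives 4 August 2012.
4 August 2012 is a Saturday, so it moves to the next business day, 6 August 2012 (Monday).
Applying the 5-business-day extension: 5 business days after 6 August 2012 is 13 August 2012.
13 August 2012 (Monday) is already a business day.
The final due date is 13 August 2012.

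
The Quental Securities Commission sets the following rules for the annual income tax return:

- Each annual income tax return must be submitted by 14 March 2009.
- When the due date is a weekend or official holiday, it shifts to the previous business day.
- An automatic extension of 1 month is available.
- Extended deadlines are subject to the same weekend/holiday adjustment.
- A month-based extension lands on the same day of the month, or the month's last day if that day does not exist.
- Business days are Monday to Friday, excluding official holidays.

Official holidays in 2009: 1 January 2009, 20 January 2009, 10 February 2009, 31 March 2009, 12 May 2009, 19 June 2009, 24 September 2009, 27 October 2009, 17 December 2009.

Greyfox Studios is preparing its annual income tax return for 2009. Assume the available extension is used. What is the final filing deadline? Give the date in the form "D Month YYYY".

The stated deadline is 14 March 2009.
14 March 2009 is a Saturday, so it moves to the preceding business day, 13 March 2009 (Friday).
Applying the 1 month extension: 1 month after 13 March 2009 is 13 April 2009.
13 April 2009 is a Monday and not a listed holiday, so it stands.
So the filing is due 13 April 2009.

13 April 2009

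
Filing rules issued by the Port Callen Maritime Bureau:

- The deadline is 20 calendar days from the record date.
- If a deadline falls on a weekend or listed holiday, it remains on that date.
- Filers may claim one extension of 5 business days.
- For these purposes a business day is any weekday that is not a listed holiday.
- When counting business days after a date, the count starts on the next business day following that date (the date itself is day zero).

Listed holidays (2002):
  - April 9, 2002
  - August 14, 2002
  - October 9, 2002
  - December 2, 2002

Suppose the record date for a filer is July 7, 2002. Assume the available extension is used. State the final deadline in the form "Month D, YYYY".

August 2, 2002

20 calendar days after July 7, 2002 is July 27, 2002.
No adjustment is made for weekends or holidays, so July 27, 2002 stands.
Applying the 5-business-day extension: 5 business days after July 27, 2002 is August 2, 2002.
August 2, 2002 is a Friday; no weekend or holiday adjustment applies.
The final due date is August 2, 2002.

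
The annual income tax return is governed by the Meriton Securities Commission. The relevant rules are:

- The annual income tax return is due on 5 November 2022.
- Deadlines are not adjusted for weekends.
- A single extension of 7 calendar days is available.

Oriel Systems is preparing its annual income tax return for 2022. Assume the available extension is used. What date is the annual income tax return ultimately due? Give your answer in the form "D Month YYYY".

The stated deadline is 5 November 2022.
5 November 2022 is a Saturday; no weekend or holiday adjustment applies.
Applying the 7-calendar-day extension: 5 November 2022 + 7 days = 12 November 2022.
No adjustment is made for weekends or holidays, so 12 November 2022 stands.
Deadline: 12 November 2022.

12 November 2022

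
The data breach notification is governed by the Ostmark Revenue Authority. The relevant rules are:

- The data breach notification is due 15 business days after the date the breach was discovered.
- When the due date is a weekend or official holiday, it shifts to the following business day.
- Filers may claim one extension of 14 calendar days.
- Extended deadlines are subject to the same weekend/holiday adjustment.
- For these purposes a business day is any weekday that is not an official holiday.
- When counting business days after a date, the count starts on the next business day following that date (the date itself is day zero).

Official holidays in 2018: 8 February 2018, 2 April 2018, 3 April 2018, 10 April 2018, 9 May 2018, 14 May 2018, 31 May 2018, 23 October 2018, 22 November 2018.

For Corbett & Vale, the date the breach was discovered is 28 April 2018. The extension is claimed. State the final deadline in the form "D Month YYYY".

5 June 2018

15 business days after 28 April 2018, excluding weekends and holidays, is 22 May 2018.
22 May 2018 is a Tuesday and not a listed holiday, so it stands.
Add the 14 calendar-day extension to 22 May 2018: 5 June 2018.
5 June 2018 is a Tuesday and not a listed holiday, so it stands.
So the filing is due 5 June 2018.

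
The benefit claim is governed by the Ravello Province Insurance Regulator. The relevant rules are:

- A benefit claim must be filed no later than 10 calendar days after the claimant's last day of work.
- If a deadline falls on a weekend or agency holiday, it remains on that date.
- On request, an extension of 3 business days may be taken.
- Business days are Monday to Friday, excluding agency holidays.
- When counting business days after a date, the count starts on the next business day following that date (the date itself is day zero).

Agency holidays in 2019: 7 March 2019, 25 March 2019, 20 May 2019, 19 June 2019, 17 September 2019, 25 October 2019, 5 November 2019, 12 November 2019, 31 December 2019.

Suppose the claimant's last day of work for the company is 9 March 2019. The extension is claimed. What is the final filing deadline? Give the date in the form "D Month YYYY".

From 9 March 2019, 10 calendar days later is 19 March 2019.
19 March 2019 falls on a Tuesday. The rules make no weekend/holiday allowance, so it remains 19 March 2019.
Applying the 3-business-day extension: 3 business days after 19 March 2019 is 22 March 2019.
22 March 2019 falls on a Friday. The rules make no weekend/holiday allowance, so it remains 22 March 2019.
So the filing is due 22 March 2019.

22 March 2019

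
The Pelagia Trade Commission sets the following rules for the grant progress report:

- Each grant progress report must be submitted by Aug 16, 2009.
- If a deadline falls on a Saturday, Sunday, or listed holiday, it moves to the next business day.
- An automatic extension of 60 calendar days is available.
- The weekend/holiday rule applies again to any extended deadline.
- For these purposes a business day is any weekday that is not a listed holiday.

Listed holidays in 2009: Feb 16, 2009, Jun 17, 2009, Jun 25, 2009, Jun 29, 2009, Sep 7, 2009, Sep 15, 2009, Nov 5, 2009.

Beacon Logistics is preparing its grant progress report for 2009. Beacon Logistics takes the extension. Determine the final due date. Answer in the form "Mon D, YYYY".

The stated deadline is Aug 16, 2009.
Because Aug 16, 2009 is a Sunday, the deadline becomes Aug 17, 2009 (Monday).
With the 60-day extension, Aug 17, 2009 becomes Oct 16, 2009.
Oct 16, 2009 is a Friday and not a listed holiday, so it stands.
So the filing is due Oct 16, 2009.

Oct 16, 2009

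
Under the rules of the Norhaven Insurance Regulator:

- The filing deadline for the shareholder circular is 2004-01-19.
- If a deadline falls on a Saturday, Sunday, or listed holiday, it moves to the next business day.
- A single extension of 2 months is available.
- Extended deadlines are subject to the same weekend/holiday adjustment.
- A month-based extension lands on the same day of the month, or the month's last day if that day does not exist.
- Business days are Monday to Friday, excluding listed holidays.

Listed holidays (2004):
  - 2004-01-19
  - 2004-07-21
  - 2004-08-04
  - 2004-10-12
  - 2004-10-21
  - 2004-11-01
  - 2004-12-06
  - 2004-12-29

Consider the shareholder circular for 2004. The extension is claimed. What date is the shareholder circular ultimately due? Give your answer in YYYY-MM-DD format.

The statutory due date is 2004-01-19.
Because 2004-01-19 is a listed holiday, the deadline becomes 2004-01-20 (Tuesday).
Add 2 months to 2004-01-20: 2004-03-20.
2004-03-20 is a Saturday, so it moves to the next business day, 2004-03-22 (Monday).
Final deadline: 2004-03-22.

2004-03-22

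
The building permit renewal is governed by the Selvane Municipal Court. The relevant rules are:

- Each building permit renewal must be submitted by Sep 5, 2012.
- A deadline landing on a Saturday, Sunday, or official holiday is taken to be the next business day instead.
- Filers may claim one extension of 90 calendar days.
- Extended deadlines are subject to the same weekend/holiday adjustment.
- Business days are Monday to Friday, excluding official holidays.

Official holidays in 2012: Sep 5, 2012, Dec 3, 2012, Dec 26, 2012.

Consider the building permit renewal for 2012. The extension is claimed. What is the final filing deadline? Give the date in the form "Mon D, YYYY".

Dec 5, 2012

The statutory due date is Sep 5, 2012.
Sep 5, 2012 is a listed holiday; the next business day is Sep 6, 2012 (Thursday).
Applying the 90-calendar-day extension: Sep 6, 2012 + 90 days = Dec 5, 2012.
Dec 5, 2012 falls on a Wednesday, which is a business day, so no adjustment is needed.
So the filing is due Dec 5, 2012.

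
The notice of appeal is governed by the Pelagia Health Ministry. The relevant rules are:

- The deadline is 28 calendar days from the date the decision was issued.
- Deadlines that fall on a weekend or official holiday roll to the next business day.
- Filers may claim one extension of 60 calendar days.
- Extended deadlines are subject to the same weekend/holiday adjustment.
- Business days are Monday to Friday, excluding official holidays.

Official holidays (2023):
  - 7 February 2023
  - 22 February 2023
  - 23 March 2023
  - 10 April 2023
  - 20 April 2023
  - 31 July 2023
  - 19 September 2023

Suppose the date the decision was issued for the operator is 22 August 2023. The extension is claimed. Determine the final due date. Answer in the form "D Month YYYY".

20 November 2023

Adding 28 calendar days to 22 August 2023 gives 19 September 2023.
19 September 2023 is a listed holiday; the next business day is 20 September 2023 (Wednesday).
The 60-calendar-day extension moves the deadline from 20 September 2023 to 19 November 2023.
19 November 2023 falls on a Sunday. Rolling to the next business day gives 20 November 2023, a Monday.
Final deadline: 20 November 2023.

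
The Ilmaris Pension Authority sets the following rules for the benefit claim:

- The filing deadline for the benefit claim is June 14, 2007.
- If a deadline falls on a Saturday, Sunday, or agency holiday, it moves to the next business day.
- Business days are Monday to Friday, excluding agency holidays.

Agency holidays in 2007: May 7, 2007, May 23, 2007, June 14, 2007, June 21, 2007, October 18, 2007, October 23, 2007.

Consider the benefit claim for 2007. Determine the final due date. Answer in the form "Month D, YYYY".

June 15, 2007

The stated deadline is June 14, 2007.
June 14, 2007 falls on a listed holiday. Rolling to the next business day gives June 15, 2007, a Friday.
So the filing is due June 15, 2007.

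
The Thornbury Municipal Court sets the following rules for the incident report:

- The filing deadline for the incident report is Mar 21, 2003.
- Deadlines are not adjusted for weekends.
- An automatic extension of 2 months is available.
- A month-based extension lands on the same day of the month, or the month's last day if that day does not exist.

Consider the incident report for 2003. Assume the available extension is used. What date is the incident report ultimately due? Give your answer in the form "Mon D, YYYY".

Start from the fixed due date, Mar 21, 2003.
Mar 21, 2003 is a Friday; no weekend or holiday adjustment applies.
Add 2 months to Mar 21, 2003: May 21, 2003.
May 21, 2003 falls on a Wednesday. The rules make no weekend/holiday allowance, so it remains May 21, 2003.
So the filing is due May 21, 2003.

May 21, 2003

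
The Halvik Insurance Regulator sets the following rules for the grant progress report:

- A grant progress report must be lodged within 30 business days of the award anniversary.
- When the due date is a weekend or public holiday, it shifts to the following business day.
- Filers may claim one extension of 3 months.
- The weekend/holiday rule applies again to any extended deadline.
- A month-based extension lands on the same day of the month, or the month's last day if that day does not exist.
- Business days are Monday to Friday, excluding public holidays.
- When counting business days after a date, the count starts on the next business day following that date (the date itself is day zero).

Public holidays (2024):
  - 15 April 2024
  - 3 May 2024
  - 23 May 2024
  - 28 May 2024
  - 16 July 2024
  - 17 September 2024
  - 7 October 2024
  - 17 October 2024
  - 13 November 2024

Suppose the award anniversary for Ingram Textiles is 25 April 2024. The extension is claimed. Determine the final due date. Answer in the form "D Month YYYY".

11 September 2024

30 business days after 25 April 2024, excluding weekends and holidays, is 11 June 2024.
11 June 2024 (Tuesday) is already a business day.
The 3 months extension carries 11 June 2024 to 11 September 2024.
11 September 2024 is a Wednesday and not a listed holiday, so it stands.
So the filing is due 11 September 2024.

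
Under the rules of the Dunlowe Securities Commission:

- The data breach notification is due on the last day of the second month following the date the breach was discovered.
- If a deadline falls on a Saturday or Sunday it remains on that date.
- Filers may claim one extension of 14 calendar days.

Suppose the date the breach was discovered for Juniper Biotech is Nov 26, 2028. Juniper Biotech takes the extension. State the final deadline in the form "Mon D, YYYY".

Feb 14, 2029

The second month after Nov 26, 2028 is January 2029, whose last day is Jan 31, 2029.
Jan 31, 2029 falls on a Wednesday. The rules make no weekend/holiday allowance, so it remains Jan 31, 2029.
With the 14-day extension, Jan 31, 2029 becomes Feb 14, 2029.
No adjustment is made for weekends or holidays, so Feb 14, 2029 stands.
The final due date is Feb 14, 2029.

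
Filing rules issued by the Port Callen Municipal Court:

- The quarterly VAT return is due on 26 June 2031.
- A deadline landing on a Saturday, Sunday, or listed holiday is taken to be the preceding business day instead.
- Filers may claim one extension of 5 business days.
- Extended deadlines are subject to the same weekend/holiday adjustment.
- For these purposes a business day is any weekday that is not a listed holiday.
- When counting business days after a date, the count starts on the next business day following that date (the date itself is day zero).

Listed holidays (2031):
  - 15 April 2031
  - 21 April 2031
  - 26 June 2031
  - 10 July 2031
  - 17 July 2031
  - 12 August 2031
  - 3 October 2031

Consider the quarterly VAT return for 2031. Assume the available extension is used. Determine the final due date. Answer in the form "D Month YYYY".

3 July 2031

The statutory due date is 26 June 2031.
26 June 2031 falls on a listed holiday. Rolling to the preceding business day gives 25 June 2031, a Wednesday.
Counting 5 further business days from 25 June 2031 reaches 3 July 2031.
3 July 2031 is a Thursday and not a listed holiday, so it stands.
Deadline: 3 July 2031.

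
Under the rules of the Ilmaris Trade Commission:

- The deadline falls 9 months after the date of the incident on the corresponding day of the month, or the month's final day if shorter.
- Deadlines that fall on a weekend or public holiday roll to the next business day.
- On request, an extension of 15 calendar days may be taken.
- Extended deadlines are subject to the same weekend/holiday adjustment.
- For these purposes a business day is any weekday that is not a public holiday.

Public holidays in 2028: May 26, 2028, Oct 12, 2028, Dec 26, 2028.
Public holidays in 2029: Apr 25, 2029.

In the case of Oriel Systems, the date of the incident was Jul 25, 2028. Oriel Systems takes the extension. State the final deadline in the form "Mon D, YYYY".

9 months after Jul 25, 2028, on the same day of the month, is Apr 25, 2029.
Apr 25, 2029 is a listed holiday, so it moves to the next business day, Apr 26, 2029 (Thursday).
Add the 15 calendar-day extension to Apr 26, 2029: May 11, 2029.
May 11, 2029 (Friday) is already a business day.
So the filing is due May 11, 2029.

May 11, 2029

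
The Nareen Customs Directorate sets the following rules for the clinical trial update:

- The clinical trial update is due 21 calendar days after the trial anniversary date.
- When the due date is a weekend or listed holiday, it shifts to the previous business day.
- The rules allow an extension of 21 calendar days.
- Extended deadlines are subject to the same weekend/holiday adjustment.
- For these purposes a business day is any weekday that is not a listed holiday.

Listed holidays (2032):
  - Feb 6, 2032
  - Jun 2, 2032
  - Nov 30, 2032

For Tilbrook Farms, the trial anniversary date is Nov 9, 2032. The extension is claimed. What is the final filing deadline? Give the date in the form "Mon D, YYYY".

From Nov 9, 2032, 21 calendar days later is Nov 30, 2032.
Because Nov 30, 2032 is a listed holiday, the deadline becomes Nov 29, 2032 (Monday).
Applying the 21-calendar-day extension: Nov 29, 2032 + 21 days = Dec 20, 2032.
Dec 20, 2032 (Monday) is already a business day.
So the filing is due Dec 20, 2032.

Dec 20, 2032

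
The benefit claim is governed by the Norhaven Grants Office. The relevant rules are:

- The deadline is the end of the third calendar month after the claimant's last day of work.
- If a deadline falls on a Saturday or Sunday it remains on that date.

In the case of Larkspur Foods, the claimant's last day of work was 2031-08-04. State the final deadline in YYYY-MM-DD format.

2031-11-30

3 months after 2031-08-04 falls in November 2031; the last day of that month is 2031-11-30.
No adjustment is made for weekends or holidays, so 2031-11-30 stands.
Final deadline: 2031-11-30.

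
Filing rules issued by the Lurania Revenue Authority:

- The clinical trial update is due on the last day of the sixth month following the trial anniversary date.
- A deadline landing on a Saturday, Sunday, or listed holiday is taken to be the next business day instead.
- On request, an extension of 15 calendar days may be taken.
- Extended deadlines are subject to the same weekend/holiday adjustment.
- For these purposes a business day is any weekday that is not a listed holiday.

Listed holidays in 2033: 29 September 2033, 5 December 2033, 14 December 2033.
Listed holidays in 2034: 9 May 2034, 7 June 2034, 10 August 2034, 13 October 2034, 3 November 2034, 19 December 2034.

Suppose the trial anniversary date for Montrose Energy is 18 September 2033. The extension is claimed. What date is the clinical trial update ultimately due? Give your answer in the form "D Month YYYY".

17 April 2034

The sixth month after 18 September 2033 is March 2034, whose last day is 31 March 2034.
Since 31 March 2034 is a Friday and not a holiday, the date is unchanged.
With the 15-day extension, 31 March 2034 becomes 15 April 2034.
15 April 2034 falls on a Saturday. Rolling to the next business day gives 17 April 2034, a Monday.
Deadline: 17 April 2034.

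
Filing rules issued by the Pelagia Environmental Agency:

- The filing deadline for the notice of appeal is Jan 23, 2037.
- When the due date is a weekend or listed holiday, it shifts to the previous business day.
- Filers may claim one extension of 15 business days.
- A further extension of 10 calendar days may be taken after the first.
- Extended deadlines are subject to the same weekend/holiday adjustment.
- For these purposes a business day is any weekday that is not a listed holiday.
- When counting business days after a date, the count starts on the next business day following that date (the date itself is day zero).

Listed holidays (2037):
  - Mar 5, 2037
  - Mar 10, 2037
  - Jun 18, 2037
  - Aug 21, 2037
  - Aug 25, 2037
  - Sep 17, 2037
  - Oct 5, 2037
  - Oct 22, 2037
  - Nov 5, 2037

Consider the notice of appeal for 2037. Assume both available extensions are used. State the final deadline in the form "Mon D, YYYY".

Feb 23, 2037

Start from the fixed due date, Jan 23, 2037.
Jan 23, 2037 (Friday) is already a business day.
Counting 15 further business days from Jan 23, 2037 reaches Feb 13, 2037.
Feb 13, 2037 falls on a Friday, which is a business day, so no adjustment is needed.
With the 10-day extension, Feb 13, 2037 becomes Feb 23, 2037.
Since Feb 23, 2037 is a Monday and not a holiday, the date is unchanged.
Final deadline: Feb 23, 2037.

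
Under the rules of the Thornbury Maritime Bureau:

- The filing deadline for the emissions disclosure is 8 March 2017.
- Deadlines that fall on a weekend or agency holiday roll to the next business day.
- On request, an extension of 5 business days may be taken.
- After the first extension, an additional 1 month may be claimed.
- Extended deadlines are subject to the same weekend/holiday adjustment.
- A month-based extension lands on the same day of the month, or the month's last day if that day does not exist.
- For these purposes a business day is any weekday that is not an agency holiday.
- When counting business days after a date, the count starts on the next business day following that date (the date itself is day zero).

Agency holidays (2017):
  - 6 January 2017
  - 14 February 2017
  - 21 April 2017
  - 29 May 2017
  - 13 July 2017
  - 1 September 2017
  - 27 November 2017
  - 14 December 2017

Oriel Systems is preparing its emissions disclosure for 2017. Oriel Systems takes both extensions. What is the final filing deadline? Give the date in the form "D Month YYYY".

17 April 2017

Start from the fixed due date, 8 March 2017.
8 March 2017 is a Wednesday and not a listed holiday, so it stands.
Applying the 5-business-day extension: 5 business days after 8 March 2017 is 15 March 2017.
15 March 2017 is a Wednesday and not a listed holiday, so it stands.
The 1 month extension carries 15 March 2017 to 15 April 2017.
15 April 2017 is a Saturday, so it moves to the next business day, 17 April 2017 (Monday).
Deadline: 17 April 2017.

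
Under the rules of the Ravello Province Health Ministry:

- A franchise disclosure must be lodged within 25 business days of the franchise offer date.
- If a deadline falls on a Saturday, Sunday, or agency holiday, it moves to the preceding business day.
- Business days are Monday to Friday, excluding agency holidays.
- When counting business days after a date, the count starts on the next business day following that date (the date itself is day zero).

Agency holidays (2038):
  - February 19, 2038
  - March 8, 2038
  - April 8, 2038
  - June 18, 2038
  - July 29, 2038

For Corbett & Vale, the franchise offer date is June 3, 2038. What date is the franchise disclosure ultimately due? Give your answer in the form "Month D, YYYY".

July 9, 2038

Counting 25 business days after June 3, 2038 (skipping weekends and listed holidays) reaches July 9, 2038.
July 9, 2038 falls on a Friday, which is a business day, so no adjustment is needed.
Deadline: July 9, 2038.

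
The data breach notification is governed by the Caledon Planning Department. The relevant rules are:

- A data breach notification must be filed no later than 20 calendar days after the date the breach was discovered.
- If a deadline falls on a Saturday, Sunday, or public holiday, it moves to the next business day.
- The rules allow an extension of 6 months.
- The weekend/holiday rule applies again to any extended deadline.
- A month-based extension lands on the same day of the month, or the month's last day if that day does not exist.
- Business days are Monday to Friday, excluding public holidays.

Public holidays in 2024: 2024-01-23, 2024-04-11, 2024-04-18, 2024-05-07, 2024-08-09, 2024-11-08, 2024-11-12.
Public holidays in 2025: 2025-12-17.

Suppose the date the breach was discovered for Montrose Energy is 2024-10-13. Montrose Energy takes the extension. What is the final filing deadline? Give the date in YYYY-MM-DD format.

20 calendar days after 2024-10-13 is 2024-11-02.
2024-11-02 is a Saturday; the next business day is 2024-11-04 (Monday).
The 6 months extension carries 2024-11-04 to 2025-05-04.
2025-05-04 is a Sunday, so it moves to the next business day, 2025-05-05 (Monday).
The final due date is 2025-05-05.

2025-05-05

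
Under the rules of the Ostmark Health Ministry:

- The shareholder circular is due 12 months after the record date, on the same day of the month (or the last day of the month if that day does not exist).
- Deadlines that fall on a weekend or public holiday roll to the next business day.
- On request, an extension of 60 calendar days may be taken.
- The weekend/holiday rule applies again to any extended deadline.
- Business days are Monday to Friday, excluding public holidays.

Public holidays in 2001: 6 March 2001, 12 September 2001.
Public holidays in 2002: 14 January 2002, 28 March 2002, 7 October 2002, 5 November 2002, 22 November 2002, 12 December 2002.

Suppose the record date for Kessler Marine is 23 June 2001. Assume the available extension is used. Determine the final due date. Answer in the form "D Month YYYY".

23 August 2002

12 months from 23 June 2001 is 23 June 2002.
23 June 2002 falls on a Sunday. Rolling to the next business day gives 24 June 2002, a Monday.
With the 60-day extension, 24 June 2002 becomes 23 August 2002.
23 August 2002 falls on a Friday, which is a business day, so no adjustment is needed.
Final deadline: 23 August 2002.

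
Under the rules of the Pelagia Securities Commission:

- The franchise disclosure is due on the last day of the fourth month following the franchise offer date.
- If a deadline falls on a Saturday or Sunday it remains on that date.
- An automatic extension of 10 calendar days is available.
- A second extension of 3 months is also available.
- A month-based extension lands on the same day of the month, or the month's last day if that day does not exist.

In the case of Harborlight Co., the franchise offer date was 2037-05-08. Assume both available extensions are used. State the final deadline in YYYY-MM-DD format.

4 months after 2037-05-08 falls in September 2037; the last day of that month is 2037-09-30.
2037-09-30 falls on a Wednesday. The rules make no weekend/holiday allowance, so it remains 2037-09-30.
With the 10-day extension, 2037-09-30 becomes 2037-10-10.
2037-10-10 falls on a Saturday. The rules make no weekend/holiday allowance, so it remains 2037-10-10.
Add 3 months to 2037-10-10: 2038-01-10.
2038-01-10 is a Sunday; no weekend or holiday adjustment applies.
So the filing is due 2038-01-10.

2038-01-10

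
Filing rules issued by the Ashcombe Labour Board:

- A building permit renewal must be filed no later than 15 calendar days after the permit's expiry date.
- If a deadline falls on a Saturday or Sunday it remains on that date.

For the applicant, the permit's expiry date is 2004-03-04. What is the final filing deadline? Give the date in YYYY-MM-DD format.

2004-03-19

Adding 15 calendar days to 2004-03-04 gives 2004-03-19.
No adjustment is made for weekends or holidays, so 2004-03-19 stands.
Final deadline: 2004-03-19.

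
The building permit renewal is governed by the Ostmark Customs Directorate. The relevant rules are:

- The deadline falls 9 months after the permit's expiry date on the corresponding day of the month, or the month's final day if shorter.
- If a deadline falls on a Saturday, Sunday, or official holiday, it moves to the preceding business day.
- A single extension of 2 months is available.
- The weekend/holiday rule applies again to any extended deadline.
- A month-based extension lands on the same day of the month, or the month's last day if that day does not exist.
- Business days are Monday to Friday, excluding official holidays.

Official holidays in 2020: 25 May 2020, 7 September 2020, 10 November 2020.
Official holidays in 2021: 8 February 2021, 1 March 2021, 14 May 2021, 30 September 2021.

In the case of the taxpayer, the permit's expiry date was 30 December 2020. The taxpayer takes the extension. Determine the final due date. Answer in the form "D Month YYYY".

Moving 9 months forward from 30 December 2020 on the corresponding day gives 30 September 2021.
30 September 2021 is a listed holiday; the preceding business day is 29 September 2021 (Wednesday).
The 2 months extension carries 29 September 2021 to 29 November 2021.
Since 29 November 2021 is a Monday and not a holiday, the date is unchanged.
Deadline: 29 November 2021.

29 November 2021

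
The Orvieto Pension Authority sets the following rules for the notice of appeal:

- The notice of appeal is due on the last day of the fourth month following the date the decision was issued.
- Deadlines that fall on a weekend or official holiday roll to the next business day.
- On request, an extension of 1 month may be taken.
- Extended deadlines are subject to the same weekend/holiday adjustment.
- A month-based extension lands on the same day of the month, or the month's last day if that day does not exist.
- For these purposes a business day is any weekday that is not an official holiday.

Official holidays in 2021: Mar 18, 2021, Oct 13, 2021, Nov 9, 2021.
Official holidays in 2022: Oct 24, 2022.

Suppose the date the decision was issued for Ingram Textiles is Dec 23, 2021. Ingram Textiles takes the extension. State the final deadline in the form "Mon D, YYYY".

The fourth month after Dec 23, 2021 is April 2022, whose last day is Apr 30, 2022.
Apr 30, 2022 falls on a Saturday. Rolling to the next business day gives May 2, 2022, a Monday.
Add 1 month to May 2, 2022: Jun 2, 2022.
Jun 2, 2022 is a Thursday and not a listed holiday, so it stands.
Final deadline: Jun 2, 2022.

Jun 2, 2022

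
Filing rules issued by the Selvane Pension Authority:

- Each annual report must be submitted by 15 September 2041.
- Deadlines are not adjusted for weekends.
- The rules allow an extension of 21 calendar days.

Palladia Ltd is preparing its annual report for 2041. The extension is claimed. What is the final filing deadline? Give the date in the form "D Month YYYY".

6 October 2041

The statutory due date is 15 September 2041.
No adjustment is made for weekends or holidays, so 15 September 2041 stands.
Add the 21 calendar-day extension to 15 September 2041: 6 October 2041.
No adjustment is made for weekends or holidays, so 6 October 2041 stands.
Final deadline: 6 October 2041.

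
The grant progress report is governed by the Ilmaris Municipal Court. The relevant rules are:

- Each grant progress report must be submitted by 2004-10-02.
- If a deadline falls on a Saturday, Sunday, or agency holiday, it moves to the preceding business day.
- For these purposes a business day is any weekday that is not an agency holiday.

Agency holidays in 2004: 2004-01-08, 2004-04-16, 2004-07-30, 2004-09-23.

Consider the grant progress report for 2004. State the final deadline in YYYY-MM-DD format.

The statutory due date is 2004-10-02.
2004-10-02 is a Saturday, so it moves to the preceding business day, 2004-10-01 (Friday).
So the filing is due 2004-10-01.

2004-10-01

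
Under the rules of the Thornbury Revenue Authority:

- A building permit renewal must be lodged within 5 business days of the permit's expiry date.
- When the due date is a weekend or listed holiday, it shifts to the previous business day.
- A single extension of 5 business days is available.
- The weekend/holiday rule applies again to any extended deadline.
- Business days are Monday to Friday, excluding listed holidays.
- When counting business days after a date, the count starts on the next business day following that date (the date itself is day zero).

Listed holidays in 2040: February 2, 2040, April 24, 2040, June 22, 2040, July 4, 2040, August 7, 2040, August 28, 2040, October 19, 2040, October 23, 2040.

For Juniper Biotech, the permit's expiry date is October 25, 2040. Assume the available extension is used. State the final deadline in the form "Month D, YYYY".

Starting the day after October 25, 2040 and counting 5 business days lands on November 1, 2040.
Since November 1, 2040 is a Thursday and not a holiday, the date is unchanged.
Counting 5 further business days from November 1, 2040 reaches November 8, 2040.
November 8, 2040 falls on a Thursday, which is a business day, so no adjustment is needed.
Deadline: November 8, 2040.

November 8, 2040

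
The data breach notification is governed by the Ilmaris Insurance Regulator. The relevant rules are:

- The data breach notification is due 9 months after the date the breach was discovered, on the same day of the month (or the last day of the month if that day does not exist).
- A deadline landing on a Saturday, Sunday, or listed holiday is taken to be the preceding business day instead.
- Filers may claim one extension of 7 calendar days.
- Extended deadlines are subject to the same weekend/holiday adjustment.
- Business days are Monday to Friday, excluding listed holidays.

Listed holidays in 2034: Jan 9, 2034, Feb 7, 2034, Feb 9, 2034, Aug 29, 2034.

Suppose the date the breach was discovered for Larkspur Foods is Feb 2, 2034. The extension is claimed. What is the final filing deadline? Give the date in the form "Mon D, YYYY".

Moving 9 months forward from Feb 2, 2034 on the corresponding day gives Nov 2, 2034.
Since Nov 2, 2034 is a Thursday and not a holiday, the date is unchanged.
Applying the 7-calendar-day extension: Nov 2, 2034 + 7 days = Nov 9, 2034.
Nov 9, 2034 falls on a Thursday, which is a business day, so no adjustment is needed.
So the filing is due Nov 9, 2034.

Nov 9, 2034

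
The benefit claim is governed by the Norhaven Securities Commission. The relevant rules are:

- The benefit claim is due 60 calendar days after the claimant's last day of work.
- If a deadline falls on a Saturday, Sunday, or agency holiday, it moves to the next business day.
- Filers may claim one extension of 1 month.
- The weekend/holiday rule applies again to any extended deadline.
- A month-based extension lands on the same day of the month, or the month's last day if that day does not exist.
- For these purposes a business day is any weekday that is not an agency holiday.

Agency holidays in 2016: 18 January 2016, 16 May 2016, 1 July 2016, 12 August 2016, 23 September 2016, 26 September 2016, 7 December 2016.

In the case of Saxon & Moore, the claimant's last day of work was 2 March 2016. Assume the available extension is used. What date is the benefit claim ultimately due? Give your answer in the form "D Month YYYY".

2 June 2016

From 2 March 2016, 60 calendar days later is 1 May 2016.
1 May 2016 is a Sunday; the next business day is 2 May 2016 (Monday).
The 1 month extension carries 2 May 2016 to 2 June 2016.
2 June 2016 is a Thursday and not a listed holiday, so it stands.
The final due date is 2 June 2016.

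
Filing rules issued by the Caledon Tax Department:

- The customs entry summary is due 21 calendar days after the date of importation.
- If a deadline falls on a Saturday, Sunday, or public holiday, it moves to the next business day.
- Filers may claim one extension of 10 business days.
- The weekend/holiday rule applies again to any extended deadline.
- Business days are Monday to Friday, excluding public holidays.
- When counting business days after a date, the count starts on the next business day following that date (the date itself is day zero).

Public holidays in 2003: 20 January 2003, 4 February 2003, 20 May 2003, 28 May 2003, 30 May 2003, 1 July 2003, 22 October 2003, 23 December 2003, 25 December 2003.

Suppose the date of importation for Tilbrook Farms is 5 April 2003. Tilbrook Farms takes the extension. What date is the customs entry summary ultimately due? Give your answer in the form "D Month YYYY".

12 May 2003

Trigger date 5 April 2003 + 21 calendar days = 26 April 2003.
Because 26 April 2003 is a Saturday, the deadline becomes 28 April 2003 (Monday).
Applying the 10-business-day extension: 10 business days after 28 April 2003 is 12 May 2003.
12 May 2003 falls on a Monday, which is a business day, so no adjustment is needed.
The final due date is 12 May 2003.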